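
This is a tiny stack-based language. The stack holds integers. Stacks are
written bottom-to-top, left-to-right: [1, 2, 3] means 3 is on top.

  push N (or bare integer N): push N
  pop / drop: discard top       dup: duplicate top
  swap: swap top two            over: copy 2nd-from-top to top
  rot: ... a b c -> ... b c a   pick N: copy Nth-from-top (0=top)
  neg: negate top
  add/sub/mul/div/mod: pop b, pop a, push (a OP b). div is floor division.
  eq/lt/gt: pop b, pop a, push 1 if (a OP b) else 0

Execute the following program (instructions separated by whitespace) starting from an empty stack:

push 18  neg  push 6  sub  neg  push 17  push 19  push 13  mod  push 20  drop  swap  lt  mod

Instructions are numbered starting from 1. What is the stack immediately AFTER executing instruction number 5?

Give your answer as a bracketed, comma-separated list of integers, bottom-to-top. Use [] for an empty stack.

Step 1 ('push 18'): [18]
Step 2 ('neg'): [-18]
Step 3 ('push 6'): [-18, 6]
Step 4 ('sub'): [-24]
Step 5 ('neg'): [24]

Answer: [24]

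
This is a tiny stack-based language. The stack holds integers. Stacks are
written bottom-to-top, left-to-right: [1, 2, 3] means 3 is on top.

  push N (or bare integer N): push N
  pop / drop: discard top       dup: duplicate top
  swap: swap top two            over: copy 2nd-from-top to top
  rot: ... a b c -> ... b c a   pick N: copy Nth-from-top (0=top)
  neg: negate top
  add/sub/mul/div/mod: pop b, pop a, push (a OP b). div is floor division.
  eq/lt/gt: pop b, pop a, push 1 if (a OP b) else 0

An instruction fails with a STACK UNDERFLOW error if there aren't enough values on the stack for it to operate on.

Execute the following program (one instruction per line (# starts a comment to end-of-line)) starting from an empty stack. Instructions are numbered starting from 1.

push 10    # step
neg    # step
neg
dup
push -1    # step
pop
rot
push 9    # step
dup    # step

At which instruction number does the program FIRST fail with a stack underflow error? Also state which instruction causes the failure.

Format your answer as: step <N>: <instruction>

Step 1 ('push 10'): stack = [10], depth = 1
Step 2 ('neg'): stack = [-10], depth = 1
Step 3 ('neg'): stack = [10], depth = 1
Step 4 ('dup'): stack = [10, 10], depth = 2
Step 5 ('push -1'): stack = [10, 10, -1], depth = 3
Step 6 ('pop'): stack = [10, 10], depth = 2
Step 7 ('rot'): needs 3 value(s) but depth is 2 — STACK UNDERFLOW

Answer: step 7: rot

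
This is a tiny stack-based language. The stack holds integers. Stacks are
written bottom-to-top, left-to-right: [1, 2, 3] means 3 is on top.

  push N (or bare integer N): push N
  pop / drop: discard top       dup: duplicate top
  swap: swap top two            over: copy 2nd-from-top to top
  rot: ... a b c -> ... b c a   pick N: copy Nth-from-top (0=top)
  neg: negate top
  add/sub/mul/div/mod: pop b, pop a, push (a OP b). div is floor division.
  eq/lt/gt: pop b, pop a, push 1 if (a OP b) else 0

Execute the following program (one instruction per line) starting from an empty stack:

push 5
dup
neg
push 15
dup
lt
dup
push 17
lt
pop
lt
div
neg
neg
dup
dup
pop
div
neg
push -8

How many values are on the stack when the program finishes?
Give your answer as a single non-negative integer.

Answer: 2

Derivation:
After 'push 5': stack = [5] (depth 1)
After 'dup': stack = [5, 5] (depth 2)
After 'neg': stack = [5, -5] (depth 2)
After 'push 15': stack = [5, -5, 15] (depth 3)
After 'dup': stack = [5, -5, 15, 15] (depth 4)
After 'lt': stack = [5, -5, 0] (depth 3)
After 'dup': stack = [5, -5, 0, 0] (depth 4)
After 'push 17': stack = [5, -5, 0, 0, 17] (depth 5)
After 'lt': stack = [5, -5, 0, 1] (depth 4)
After 'pop': stack = [5, -5, 0] (depth 3)
After 'lt': stack = [5, 1] (depth 2)
After 'div': stack = [5] (depth 1)
After 'neg': stack = [-5] (depth 1)
After 'neg': stack = [5] (depth 1)
After 'dup': stack = [5, 5] (depth 2)
After 'dup': stack = [5, 5, 5] (depth 3)
After 'pop': stack = [5, 5] (depth 2)
After 'div': stack = [1] (depth 1)
After 'neg': stack = [-1] (depth 1)
After 'push -8': stack = [-1, -8] (depth 2)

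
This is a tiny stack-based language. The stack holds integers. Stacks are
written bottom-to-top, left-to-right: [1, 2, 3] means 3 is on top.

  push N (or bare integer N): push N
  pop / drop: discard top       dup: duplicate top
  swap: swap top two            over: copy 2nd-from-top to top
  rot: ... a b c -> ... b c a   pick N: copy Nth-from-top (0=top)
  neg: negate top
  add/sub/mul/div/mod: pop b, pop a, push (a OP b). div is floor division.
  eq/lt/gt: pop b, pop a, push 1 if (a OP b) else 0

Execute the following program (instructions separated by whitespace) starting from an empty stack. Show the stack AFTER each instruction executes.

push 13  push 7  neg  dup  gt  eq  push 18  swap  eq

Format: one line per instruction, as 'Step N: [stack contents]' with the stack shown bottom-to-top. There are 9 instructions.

Step 1: [13]
Step 2: [13, 7]
Step 3: [13, -7]
Step 4: [13, -7, -7]
Step 5: [13, 0]
Step 6: [0]
Step 7: [0, 18]
Step 8: [18, 0]
Step 9: [0]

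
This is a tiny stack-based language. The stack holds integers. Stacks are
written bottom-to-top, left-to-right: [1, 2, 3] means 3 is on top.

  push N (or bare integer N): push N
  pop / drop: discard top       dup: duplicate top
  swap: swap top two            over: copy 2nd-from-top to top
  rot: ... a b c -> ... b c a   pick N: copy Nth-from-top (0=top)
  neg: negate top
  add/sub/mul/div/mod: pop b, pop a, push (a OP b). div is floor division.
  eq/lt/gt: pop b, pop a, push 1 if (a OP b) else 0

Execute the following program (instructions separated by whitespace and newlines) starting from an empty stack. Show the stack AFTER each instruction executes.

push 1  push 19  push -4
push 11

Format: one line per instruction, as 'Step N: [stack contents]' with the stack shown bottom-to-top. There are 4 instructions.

Step 1: [1]
Step 2: [1, 19]
Step 3: [1, 19, -4]
Step 4: [1, 19, -4, 11]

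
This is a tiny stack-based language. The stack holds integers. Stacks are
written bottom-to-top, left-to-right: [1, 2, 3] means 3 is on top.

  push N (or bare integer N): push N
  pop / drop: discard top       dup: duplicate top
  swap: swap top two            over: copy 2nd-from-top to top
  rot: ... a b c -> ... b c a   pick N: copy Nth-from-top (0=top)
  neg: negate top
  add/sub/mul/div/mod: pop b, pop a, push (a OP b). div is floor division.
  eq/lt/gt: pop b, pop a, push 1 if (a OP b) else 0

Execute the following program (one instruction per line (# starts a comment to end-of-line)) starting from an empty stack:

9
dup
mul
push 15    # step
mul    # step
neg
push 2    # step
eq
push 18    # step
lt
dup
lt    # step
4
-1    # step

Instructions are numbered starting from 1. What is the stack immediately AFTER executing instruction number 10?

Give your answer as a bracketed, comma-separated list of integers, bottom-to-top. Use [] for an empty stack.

Answer: [1]

Derivation:
Step 1 ('9'): [9]
Step 2 ('dup'): [9, 9]
Step 3 ('mul'): [81]
Step 4 ('push 15'): [81, 15]
Step 5 ('mul'): [1215]
Step 6 ('neg'): [-1215]
Step 7 ('push 2'): [-1215, 2]
Step 8 ('eq'): [0]
Step 9 ('push 18'): [0, 18]
Step 10 ('lt'): [1]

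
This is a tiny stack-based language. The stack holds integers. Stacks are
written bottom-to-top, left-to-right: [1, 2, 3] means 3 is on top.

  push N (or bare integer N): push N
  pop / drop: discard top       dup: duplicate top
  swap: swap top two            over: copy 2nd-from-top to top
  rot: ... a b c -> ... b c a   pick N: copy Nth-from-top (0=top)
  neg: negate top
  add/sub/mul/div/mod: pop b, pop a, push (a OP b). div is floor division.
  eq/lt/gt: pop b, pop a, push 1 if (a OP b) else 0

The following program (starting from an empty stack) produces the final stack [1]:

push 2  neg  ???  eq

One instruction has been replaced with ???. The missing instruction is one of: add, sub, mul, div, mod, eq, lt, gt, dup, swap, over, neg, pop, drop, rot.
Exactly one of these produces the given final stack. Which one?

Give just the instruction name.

Stack before ???: [-2]
Stack after ???:  [-2, -2]
The instruction that transforms [-2] -> [-2, -2] is: dup

Answer: dup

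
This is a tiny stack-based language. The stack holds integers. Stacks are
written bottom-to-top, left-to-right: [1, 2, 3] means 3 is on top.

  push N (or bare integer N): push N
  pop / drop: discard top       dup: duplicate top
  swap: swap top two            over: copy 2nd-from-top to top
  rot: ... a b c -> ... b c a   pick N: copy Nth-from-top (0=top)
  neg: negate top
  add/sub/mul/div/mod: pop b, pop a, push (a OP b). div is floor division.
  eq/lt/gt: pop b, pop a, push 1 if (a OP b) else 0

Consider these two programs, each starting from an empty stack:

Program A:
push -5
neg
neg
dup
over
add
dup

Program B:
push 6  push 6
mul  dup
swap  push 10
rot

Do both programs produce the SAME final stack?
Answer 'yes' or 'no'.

Program A trace:
  After 'push -5': [-5]
  After 'neg': [5]
  After 'neg': [-5]
  After 'dup': [-5, -5]
  After 'over': [-5, -5, -5]
  After 'add': [-5, -10]
  After 'dup': [-5, -10, -10]
Program A final stack: [-5, -10, -10]

Program B trace:
  After 'push 6': [6]
  After 'push 6': [6, 6]
  After 'mul': [36]
  After 'dup': [36, 36]
  After 'swap': [36, 36]
  After 'push 10': [36, 36, 10]
  After 'rot': [36, 10, 36]
Program B final stack: [36, 10, 36]
Same: no

Answer: no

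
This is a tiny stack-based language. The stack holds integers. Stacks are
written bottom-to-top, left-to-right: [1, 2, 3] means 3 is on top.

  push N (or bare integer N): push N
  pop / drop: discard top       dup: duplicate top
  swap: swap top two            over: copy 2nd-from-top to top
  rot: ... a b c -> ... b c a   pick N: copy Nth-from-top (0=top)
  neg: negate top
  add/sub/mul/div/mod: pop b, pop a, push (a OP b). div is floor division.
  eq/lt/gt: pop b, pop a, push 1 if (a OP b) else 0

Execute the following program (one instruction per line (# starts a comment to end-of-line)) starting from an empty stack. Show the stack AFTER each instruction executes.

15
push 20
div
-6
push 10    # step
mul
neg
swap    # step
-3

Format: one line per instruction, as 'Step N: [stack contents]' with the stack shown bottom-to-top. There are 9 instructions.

Step 1: [15]
Step 2: [15, 20]
Step 3: [0]
Step 4: [0, -6]
Step 5: [0, -6, 10]
Step 6: [0, -60]
Step 7: [0, 60]
Step 8: [60, 0]
Step 9: [60, 0, -3]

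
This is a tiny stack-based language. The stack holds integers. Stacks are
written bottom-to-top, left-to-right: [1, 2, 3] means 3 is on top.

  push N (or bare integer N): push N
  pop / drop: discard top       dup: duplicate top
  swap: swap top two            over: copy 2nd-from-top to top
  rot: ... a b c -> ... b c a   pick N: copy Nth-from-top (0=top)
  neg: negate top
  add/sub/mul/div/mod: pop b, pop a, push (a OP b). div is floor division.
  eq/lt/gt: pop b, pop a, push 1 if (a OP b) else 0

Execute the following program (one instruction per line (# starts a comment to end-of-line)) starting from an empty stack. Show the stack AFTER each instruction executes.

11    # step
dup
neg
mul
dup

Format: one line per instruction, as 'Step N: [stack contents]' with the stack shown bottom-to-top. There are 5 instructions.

Step 1: [11]
Step 2: [11, 11]
Step 3: [11, -11]
Step 4: [-121]
Step 5: [-121, -121]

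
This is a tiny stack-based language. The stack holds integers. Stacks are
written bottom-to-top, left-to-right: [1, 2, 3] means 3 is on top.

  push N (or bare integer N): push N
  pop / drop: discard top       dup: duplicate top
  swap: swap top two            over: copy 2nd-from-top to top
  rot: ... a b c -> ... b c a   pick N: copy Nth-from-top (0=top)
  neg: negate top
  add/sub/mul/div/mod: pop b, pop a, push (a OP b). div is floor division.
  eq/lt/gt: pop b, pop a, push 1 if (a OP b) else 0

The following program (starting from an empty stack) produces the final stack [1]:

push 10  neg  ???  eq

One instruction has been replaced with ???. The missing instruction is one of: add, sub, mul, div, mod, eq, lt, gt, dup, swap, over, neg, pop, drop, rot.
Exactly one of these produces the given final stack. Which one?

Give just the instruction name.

Stack before ???: [-10]
Stack after ???:  [-10, -10]
The instruction that transforms [-10] -> [-10, -10] is: dup

Answer: dup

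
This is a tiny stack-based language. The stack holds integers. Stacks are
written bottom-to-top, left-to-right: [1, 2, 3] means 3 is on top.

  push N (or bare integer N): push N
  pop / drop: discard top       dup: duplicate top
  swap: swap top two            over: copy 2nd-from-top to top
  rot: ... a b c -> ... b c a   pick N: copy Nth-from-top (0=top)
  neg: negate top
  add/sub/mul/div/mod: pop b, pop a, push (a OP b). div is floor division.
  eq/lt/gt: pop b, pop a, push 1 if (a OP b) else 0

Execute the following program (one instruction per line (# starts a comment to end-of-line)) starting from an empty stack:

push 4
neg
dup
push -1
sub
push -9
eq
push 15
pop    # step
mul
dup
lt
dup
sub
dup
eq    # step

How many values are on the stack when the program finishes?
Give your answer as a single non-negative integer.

Answer: 1

Derivation:
After 'push 4': stack = [4] (depth 1)
After 'neg': stack = [-4] (depth 1)
After 'dup': stack = [-4, -4] (depth 2)
After 'push -1': stack = [-4, -4, -1] (depth 3)
After 'sub': stack = [-4, -3] (depth 2)
After 'push -9': stack = [-4, -3, -9] (depth 3)
After 'eq': stack = [-4, 0] (depth 2)
After 'push 15': stack = [-4, 0, 15] (depth 3)
After 'pop': stack = [-4, 0] (depth 2)
After 'mul': stack = [0] (depth 1)
After 'dup': stack = [0, 0] (depth 2)
After 'lt': stack = [0] (depth 1)
After 'dup': stack = [0, 0] (depth 2)
After 'sub': stack = [0] (depth 1)
After 'dup': stack = [0, 0] (depth 2)
After 'eq': stack = [1] (depth 1)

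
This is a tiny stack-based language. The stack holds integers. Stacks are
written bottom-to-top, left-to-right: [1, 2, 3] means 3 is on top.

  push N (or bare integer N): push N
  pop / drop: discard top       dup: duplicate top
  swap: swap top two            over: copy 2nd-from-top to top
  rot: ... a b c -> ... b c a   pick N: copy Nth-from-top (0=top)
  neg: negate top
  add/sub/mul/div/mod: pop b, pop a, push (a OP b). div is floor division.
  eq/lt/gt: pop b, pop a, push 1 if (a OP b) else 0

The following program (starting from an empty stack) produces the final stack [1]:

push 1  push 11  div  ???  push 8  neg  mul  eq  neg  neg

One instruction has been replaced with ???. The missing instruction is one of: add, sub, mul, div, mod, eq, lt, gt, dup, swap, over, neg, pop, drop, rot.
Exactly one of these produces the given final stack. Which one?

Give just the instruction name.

Answer: dup

Derivation:
Stack before ???: [0]
Stack after ???:  [0, 0]
The instruction that transforms [0] -> [0, 0] is: dup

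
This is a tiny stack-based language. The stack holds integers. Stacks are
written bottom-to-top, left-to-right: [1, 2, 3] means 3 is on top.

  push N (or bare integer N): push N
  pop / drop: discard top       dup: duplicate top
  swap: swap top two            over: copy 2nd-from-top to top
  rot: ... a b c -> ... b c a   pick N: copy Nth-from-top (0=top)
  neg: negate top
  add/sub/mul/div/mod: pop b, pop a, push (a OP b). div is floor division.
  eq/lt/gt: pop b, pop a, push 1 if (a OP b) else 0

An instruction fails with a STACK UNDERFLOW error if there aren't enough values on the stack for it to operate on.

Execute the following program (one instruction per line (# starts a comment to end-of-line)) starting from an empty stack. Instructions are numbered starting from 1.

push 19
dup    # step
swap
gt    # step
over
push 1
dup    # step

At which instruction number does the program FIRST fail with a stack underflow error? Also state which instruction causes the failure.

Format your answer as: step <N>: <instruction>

Step 1 ('push 19'): stack = [19], depth = 1
Step 2 ('dup'): stack = [19, 19], depth = 2
Step 3 ('swap'): stack = [19, 19], depth = 2
Step 4 ('gt'): stack = [0], depth = 1
Step 5 ('over'): needs 2 value(s) but depth is 1 — STACK UNDERFLOW

Answer: step 5: over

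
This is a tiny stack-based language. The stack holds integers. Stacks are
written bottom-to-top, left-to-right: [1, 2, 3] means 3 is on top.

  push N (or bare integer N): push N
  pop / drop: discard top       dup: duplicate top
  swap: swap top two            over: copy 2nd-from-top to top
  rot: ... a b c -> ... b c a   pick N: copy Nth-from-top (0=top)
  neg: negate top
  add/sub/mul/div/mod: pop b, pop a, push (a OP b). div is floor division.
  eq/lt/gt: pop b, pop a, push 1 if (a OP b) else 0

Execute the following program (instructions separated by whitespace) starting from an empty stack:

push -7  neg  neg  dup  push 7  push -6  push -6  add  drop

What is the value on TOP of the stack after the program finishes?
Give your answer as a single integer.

Answer: 7

Derivation:
After 'push -7': [-7]
After 'neg': [7]
After 'neg': [-7]
After 'dup': [-7, -7]
After 'push 7': [-7, -7, 7]
After 'push -6': [-7, -7, 7, -6]
After 'push -6': [-7, -7, 7, -6, -6]
After 'add': [-7, -7, 7, -12]
After 'drop': [-7, -7, 7]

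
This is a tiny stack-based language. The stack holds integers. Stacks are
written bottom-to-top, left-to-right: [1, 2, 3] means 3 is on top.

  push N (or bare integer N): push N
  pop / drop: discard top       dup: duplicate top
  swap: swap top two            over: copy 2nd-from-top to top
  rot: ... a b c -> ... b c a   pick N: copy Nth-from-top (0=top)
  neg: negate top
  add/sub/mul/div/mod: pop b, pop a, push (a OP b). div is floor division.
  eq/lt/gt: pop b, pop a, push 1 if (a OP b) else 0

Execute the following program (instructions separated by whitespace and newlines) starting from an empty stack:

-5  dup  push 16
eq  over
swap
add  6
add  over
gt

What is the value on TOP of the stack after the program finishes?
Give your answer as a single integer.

Answer: 1

Derivation:
After 'push -5': [-5]
After 'dup': [-5, -5]
After 'push 16': [-5, -5, 16]
After 'eq': [-5, 0]
After 'over': [-5, 0, -5]
After 'swap': [-5, -5, 0]
After 'add': [-5, -5]
After 'push 6': [-5, -5, 6]
After 'add': [-5, 1]
After 'over': [-5, 1, -5]
After 'gt': [-5, 1]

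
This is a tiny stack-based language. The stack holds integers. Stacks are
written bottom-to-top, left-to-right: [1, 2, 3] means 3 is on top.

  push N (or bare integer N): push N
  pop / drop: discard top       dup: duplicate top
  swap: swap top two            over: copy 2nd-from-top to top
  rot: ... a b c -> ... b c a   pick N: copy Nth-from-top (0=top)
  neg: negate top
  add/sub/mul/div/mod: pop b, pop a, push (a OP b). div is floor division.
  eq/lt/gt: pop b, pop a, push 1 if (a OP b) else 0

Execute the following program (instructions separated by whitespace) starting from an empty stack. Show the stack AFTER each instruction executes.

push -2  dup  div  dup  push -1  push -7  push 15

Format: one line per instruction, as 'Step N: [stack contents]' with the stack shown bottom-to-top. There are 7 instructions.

Step 1: [-2]
Step 2: [-2, -2]
Step 3: [1]
Step 4: [1, 1]
Step 5: [1, 1, -1]
Step 6: [1, 1, -1, -7]
Step 7: [1, 1, -1, -7, 15]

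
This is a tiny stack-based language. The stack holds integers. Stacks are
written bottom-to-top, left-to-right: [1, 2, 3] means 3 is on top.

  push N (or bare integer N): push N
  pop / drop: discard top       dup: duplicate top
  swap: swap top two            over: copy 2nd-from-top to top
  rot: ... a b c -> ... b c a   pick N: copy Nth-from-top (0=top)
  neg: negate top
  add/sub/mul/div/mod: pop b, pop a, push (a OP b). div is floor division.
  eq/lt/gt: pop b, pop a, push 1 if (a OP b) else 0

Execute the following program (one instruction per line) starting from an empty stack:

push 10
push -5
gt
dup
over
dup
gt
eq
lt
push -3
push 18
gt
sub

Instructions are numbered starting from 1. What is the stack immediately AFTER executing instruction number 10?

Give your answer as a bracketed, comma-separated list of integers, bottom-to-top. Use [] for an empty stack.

Answer: [0, -3]

Derivation:
Step 1 ('push 10'): [10]
Step 2 ('push -5'): [10, -5]
Step 3 ('gt'): [1]
Step 4 ('dup'): [1, 1]
Step 5 ('over'): [1, 1, 1]
Step 6 ('dup'): [1, 1, 1, 1]
Step 7 ('gt'): [1, 1, 0]
Step 8 ('eq'): [1, 0]
Step 9 ('lt'): [0]
Step 10 ('push -3'): [0, -3]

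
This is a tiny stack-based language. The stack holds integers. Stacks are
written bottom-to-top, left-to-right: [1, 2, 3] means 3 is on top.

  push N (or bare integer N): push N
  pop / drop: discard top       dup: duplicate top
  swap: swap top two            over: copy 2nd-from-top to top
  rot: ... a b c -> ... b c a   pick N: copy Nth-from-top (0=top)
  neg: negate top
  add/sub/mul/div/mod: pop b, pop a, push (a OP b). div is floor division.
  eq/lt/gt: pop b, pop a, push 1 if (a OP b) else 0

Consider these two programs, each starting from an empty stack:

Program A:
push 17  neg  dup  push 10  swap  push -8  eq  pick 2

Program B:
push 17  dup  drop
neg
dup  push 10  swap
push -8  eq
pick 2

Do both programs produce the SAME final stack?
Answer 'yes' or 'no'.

Answer: yes

Derivation:
Program A trace:
  After 'push 17': [17]
  After 'neg': [-17]
  After 'dup': [-17, -17]
  After 'push 10': [-17, -17, 10]
  After 'swap': [-17, 10, -17]
  After 'push -8': [-17, 10, -17, -8]
  After 'eq': [-17, 10, 0]
  After 'pick 2': [-17, 10, 0, -17]
Program A final stack: [-17, 10, 0, -17]

Program B trace:
  After 'push 17': [17]
  After 'dup': [17, 17]
  After 'drop': [17]
  After 'neg': [-17]
  After 'dup': [-17, -17]
  After 'push 10': [-17, -17, 10]
  After 'swap': [-17, 10, -17]
  After 'push -8': [-17, 10, -17, -8]
  After 'eq': [-17, 10, 0]
  After 'pick 2': [-17, 10, 0, -17]
Program B final stack: [-17, 10, 0, -17]
Same: yes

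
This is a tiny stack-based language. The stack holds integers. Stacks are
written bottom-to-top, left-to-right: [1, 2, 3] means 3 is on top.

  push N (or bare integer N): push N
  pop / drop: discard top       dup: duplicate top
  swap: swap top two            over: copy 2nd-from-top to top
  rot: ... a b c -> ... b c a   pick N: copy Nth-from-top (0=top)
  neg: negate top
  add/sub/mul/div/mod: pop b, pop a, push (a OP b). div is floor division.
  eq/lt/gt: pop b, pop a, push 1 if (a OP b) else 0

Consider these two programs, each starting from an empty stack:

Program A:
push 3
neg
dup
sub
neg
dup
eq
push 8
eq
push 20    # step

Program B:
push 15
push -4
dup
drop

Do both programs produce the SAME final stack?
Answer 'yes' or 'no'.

Program A trace:
  After 'push 3': [3]
  After 'neg': [-3]
  After 'dup': [-3, -3]
  After 'sub': [0]
  After 'neg': [0]
  After 'dup': [0, 0]
  After 'eq': [1]
  After 'push 8': [1, 8]
  After 'eq': [0]
  After 'push 20': [0, 20]
Program A final stack: [0, 20]

Program B trace:
  After 'push 15': [15]
  After 'push -4': [15, -4]
  After 'dup': [15, -4, -4]
  After 'drop': [15, -4]
Program B final stack: [15, -4]
Same: no

Answer: no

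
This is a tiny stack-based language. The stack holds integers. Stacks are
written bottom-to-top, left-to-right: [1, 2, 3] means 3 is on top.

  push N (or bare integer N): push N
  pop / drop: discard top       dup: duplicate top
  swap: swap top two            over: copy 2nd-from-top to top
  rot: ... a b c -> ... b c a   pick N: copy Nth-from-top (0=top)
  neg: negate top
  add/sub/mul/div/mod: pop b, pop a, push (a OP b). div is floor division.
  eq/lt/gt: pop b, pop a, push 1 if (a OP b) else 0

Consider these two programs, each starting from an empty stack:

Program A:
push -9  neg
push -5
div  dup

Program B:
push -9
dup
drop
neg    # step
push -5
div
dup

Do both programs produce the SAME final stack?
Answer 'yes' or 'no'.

Answer: yes

Derivation:
Program A trace:
  After 'push -9': [-9]
  After 'neg': [9]
  After 'push -5': [9, -5]
  After 'div': [-2]
  After 'dup': [-2, -2]
Program A final stack: [-2, -2]

Program B trace:
  After 'push -9': [-9]
  After 'dup': [-9, -9]
  After 'drop': [-9]
  After 'neg': [9]
  After 'push -5': [9, -5]
  After 'div': [-2]
  After 'dup': [-2, -2]
Program B final stack: [-2, -2]
Same: yes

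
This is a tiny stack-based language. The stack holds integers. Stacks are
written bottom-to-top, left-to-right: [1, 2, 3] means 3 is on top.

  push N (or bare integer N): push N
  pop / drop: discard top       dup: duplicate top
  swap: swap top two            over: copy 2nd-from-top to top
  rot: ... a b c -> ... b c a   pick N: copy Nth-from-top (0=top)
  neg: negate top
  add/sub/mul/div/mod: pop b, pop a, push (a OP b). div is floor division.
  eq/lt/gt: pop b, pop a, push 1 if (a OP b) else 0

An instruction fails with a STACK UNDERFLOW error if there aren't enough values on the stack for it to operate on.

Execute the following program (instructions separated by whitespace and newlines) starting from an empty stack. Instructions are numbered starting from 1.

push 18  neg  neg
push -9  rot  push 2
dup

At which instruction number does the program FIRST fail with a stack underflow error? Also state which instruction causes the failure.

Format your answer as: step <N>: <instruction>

Step 1 ('push 18'): stack = [18], depth = 1
Step 2 ('neg'): stack = [-18], depth = 1
Step 3 ('neg'): stack = [18], depth = 1
Step 4 ('push -9'): stack = [18, -9], depth = 2
Step 5 ('rot'): needs 3 value(s) but depth is 2 — STACK UNDERFLOW

Answer: step 5: rot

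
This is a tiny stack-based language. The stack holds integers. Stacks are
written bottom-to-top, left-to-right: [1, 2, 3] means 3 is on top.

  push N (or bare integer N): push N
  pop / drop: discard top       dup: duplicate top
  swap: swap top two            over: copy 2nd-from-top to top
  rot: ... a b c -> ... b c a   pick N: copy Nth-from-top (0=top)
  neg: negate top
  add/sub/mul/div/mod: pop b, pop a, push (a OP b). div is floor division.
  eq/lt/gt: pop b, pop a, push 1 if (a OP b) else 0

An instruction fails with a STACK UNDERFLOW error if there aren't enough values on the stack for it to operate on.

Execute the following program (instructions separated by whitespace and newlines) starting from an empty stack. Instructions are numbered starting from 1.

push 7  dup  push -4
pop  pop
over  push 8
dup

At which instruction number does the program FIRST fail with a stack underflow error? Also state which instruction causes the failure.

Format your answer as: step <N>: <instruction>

Step 1 ('push 7'): stack = [7], depth = 1
Step 2 ('dup'): stack = [7, 7], depth = 2
Step 3 ('push -4'): stack = [7, 7, -4], depth = 3
Step 4 ('pop'): stack = [7, 7], depth = 2
Step 5 ('pop'): stack = [7], depth = 1
Step 6 ('over'): needs 2 value(s) but depth is 1 — STACK UNDERFLOW

Answer: step 6: over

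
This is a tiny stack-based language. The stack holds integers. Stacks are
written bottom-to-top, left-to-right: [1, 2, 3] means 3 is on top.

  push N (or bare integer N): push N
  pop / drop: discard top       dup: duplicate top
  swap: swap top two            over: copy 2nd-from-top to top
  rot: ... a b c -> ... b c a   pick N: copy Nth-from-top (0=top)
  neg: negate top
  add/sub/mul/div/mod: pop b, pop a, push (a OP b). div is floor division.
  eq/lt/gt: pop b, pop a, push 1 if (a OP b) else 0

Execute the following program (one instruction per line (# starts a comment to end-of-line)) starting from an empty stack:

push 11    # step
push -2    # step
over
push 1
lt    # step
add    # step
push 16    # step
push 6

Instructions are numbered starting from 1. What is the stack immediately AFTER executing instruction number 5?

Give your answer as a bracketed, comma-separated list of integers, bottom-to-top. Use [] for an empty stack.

Answer: [11, -2, 0]

Derivation:
Step 1 ('push 11'): [11]
Step 2 ('push -2'): [11, -2]
Step 3 ('over'): [11, -2, 11]
Step 4 ('push 1'): [11, -2, 11, 1]
Step 5 ('lt'): [11, -2, 0]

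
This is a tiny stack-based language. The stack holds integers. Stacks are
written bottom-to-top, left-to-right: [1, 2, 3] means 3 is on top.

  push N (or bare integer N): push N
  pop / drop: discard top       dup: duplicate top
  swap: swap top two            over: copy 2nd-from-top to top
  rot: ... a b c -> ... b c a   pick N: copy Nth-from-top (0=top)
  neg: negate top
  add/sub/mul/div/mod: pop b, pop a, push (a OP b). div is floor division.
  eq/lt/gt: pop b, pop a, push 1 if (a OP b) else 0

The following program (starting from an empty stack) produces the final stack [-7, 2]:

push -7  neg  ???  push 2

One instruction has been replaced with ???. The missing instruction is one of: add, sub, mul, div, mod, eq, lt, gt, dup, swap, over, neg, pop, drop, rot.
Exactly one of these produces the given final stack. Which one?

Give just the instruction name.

Stack before ???: [7]
Stack after ???:  [-7]
The instruction that transforms [7] -> [-7] is: neg

Answer: neg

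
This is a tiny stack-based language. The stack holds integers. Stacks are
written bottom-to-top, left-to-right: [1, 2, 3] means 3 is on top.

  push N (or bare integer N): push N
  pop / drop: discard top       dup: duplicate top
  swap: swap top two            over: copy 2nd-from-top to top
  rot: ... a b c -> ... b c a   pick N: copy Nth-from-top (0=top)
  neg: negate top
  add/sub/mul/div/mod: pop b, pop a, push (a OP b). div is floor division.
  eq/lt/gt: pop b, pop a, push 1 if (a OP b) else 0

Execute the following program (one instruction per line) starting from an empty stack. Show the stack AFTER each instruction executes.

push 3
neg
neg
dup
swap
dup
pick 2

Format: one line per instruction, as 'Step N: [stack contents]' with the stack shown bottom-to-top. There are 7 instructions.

Step 1: [3]
Step 2: [-3]
Step 3: [3]
Step 4: [3, 3]
Step 5: [3, 3]
Step 6: [3, 3, 3]
Step 7: [3, 3, 3, 3]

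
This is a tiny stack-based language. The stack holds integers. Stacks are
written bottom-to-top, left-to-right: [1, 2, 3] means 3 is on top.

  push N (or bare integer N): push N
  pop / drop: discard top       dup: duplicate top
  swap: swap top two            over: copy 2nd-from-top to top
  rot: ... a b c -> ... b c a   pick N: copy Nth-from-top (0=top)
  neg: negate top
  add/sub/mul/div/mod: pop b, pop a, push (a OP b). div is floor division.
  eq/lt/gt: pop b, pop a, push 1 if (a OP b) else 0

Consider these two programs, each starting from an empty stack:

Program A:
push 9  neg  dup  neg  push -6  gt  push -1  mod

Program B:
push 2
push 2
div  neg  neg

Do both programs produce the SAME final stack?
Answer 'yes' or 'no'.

Answer: no

Derivation:
Program A trace:
  After 'push 9': [9]
  After 'neg': [-9]
  After 'dup': [-9, -9]
  After 'neg': [-9, 9]
  After 'push -6': [-9, 9, -6]
  After 'gt': [-9, 1]
  After 'push -1': [-9, 1, -1]
  After 'mod': [-9, 0]
Program A final stack: [-9, 0]

Program B trace:
  After 'push 2': [2]
  After 'push 2': [2, 2]
  After 'div': [1]
  After 'neg': [-1]
  After 'neg': [1]
Program B final stack: [1]
Same: no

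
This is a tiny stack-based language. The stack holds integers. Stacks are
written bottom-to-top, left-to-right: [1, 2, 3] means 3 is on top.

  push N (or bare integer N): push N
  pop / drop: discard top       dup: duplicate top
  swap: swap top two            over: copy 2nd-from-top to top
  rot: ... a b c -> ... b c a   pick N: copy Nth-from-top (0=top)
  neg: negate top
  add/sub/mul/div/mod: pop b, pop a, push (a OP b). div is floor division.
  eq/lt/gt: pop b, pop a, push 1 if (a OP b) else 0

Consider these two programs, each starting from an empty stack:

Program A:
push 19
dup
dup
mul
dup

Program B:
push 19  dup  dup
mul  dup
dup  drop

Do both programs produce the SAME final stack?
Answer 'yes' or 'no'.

Program A trace:
  After 'push 19': [19]
  After 'dup': [19, 19]
  After 'dup': [19, 19, 19]
  After 'mul': [19, 361]
  After 'dup': [19, 361, 361]
Program A final stack: [19, 361, 361]

Program B trace:
  After 'push 19': [19]
  After 'dup': [19, 19]
  After 'dup': [19, 19, 19]
  After 'mul': [19, 361]
  After 'dup': [19, 361, 361]
  After 'dup': [19, 361, 361, 361]
  After 'drop': [19, 361, 361]
Program B final stack: [19, 361, 361]
Same: yes

Answer: yes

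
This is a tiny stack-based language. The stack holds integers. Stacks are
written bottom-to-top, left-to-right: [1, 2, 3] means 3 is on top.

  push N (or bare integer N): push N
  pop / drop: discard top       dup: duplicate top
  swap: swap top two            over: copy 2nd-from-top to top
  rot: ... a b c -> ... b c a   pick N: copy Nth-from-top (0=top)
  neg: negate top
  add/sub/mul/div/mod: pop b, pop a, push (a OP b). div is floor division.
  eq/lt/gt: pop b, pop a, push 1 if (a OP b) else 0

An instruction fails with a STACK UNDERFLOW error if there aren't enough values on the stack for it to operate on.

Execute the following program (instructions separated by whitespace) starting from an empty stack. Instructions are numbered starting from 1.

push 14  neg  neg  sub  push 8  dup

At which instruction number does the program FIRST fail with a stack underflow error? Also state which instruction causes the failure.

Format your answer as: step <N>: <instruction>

Answer: step 4: sub

Derivation:
Step 1 ('push 14'): stack = [14], depth = 1
Step 2 ('neg'): stack = [-14], depth = 1
Step 3 ('neg'): stack = [14], depth = 1
Step 4 ('sub'): needs 2 value(s) but depth is 1 — STACK UNDERFLOW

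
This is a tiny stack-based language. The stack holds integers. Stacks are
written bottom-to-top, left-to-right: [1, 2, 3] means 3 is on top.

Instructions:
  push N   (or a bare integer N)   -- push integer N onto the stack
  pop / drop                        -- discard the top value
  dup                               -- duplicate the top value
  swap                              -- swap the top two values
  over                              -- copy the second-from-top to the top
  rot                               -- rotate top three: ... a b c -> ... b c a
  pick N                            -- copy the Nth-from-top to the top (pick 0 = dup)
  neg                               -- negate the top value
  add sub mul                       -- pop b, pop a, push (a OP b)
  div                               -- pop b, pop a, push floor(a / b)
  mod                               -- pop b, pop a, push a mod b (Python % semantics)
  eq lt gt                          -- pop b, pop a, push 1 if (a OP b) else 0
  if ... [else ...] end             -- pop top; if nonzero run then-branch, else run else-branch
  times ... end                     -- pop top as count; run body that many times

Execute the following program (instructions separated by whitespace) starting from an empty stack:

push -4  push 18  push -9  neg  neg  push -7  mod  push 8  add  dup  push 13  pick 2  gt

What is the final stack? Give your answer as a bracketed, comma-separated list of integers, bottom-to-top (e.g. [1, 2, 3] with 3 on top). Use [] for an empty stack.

Answer: [-4, 18, 6, 6, 1]

Derivation:
After 'push -4': [-4]
After 'push 18': [-4, 18]
After 'push -9': [-4, 18, -9]
After 'neg': [-4, 18, 9]
After 'neg': [-4, 18, -9]
After 'push -7': [-4, 18, -9, -7]
After 'mod': [-4, 18, -2]
After 'push 8': [-4, 18, -2, 8]
After 'add': [-4, 18, 6]
After 'dup': [-4, 18, 6, 6]
After 'push 13': [-4, 18, 6, 6, 13]
After 'pick 2': [-4, 18, 6, 6, 13, 6]
After 'gt': [-4, 18, 6, 6, 1]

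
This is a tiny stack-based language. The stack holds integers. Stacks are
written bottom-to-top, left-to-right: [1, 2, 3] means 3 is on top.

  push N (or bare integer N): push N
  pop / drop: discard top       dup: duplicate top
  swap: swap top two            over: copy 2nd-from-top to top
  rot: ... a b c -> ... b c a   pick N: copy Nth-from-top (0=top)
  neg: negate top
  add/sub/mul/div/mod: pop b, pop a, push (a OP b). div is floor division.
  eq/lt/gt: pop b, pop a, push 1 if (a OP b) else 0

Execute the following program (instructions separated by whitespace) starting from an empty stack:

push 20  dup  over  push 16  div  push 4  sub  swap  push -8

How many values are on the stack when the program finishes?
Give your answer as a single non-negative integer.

Answer: 4

Derivation:
After 'push 20': stack = [20] (depth 1)
After 'dup': stack = [20, 20] (depth 2)
After 'over': stack = [20, 20, 20] (depth 3)
After 'push 16': stack = [20, 20, 20, 16] (depth 4)
After 'div': stack = [20, 20, 1] (depth 3)
After 'push 4': stack = [20, 20, 1, 4] (depth 4)
After 'sub': stack = [20, 20, -3] (depth 3)
After 'swap': stack = [20, -3, 20] (depth 3)
After 'push -8': stack = [20, -3, 20, -8] (depth 4)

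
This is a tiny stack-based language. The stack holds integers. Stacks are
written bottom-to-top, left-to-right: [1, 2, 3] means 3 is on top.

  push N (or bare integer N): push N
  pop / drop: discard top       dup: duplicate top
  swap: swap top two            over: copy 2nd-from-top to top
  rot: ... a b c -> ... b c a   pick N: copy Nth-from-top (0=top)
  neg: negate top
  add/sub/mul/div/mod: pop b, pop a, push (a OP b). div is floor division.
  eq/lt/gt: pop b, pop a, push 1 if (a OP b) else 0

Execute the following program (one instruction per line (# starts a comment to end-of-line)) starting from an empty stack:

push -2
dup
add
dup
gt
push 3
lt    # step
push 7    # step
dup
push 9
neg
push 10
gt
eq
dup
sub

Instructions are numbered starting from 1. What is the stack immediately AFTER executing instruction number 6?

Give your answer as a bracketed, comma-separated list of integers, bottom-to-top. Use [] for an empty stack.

Step 1 ('push -2'): [-2]
Step 2 ('dup'): [-2, -2]
Step 3 ('add'): [-4]
Step 4 ('dup'): [-4, -4]
Step 5 ('gt'): [0]
Step 6 ('push 3'): [0, 3]

Answer: [0, 3]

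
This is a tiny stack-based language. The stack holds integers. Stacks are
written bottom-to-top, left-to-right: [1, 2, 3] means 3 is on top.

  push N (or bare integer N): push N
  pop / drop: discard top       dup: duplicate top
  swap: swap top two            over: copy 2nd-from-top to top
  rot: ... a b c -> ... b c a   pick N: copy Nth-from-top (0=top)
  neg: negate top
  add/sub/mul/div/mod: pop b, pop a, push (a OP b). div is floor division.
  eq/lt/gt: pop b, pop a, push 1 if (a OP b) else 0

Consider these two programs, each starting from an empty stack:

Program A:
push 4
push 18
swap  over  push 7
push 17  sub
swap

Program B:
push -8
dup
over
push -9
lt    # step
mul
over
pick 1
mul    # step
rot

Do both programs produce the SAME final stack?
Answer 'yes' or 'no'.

Answer: no

Derivation:
Program A trace:
  After 'push 4': [4]
  After 'push 18': [4, 18]
  After 'swap': [18, 4]
  After 'over': [18, 4, 18]
  After 'push 7': [18, 4, 18, 7]
  After 'push 17': [18, 4, 18, 7, 17]
  After 'sub': [18, 4, 18, -10]
  After 'swap': [18, 4, -10, 18]
Program A final stack: [18, 4, -10, 18]

Program B trace:
  After 'push -8': [-8]
  After 'dup': [-8, -8]
  After 'over': [-8, -8, -8]
  After 'push -9': [-8, -8, -8, -9]
  After 'lt': [-8, -8, 0]
  After 'mul': [-8, 0]
  After 'over': [-8, 0, -8]
  After 'pick 1': [-8, 0, -8, 0]
  After 'mul': [-8, 0, 0]
  After 'rot': [0, 0, -8]
Program B final stack: [0, 0, -8]
Same: no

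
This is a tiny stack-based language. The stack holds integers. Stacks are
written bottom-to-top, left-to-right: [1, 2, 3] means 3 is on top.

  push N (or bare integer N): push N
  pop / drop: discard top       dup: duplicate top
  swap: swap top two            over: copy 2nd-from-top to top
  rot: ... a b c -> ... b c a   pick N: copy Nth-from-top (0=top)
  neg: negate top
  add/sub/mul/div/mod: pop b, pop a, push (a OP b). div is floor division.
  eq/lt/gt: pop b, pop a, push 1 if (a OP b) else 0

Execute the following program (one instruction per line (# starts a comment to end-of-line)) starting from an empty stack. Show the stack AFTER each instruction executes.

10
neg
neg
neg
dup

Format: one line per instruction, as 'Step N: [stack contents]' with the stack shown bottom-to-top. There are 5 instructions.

Step 1: [10]
Step 2: [-10]
Step 3: [10]
Step 4: [-10]
Step 5: [-10, -10]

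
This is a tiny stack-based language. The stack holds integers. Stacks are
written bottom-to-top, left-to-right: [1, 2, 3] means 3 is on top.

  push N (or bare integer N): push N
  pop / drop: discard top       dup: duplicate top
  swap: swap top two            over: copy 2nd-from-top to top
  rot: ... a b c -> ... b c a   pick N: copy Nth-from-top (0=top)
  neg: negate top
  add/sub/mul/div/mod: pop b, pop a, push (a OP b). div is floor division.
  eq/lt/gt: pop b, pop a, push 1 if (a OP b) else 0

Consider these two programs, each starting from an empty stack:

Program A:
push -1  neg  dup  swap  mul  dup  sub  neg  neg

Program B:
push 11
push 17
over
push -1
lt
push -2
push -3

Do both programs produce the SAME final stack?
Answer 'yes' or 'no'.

Answer: no

Derivation:
Program A trace:
  After 'push -1': [-1]
  After 'neg': [1]
  After 'dup': [1, 1]
  After 'swap': [1, 1]
  After 'mul': [1]
  After 'dup': [1, 1]
  After 'sub': [0]
  After 'neg': [0]
  After 'neg': [0]
Program A final stack: [0]

Program B trace:
  After 'push 11': [11]
  After 'push 17': [11, 17]
  After 'over': [11, 17, 11]
  After 'push -1': [11, 17, 11, -1]
  After 'lt': [11, 17, 0]
  After 'push -2': [11, 17, 0, -2]
  After 'push -3': [11, 17, 0, -2, -3]
Program B final stack: [11, 17, 0, -2, -3]
Same: no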